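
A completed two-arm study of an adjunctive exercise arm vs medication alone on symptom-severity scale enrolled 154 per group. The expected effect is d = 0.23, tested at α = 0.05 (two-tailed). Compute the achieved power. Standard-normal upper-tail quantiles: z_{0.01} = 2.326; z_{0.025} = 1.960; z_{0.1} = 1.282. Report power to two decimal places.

For two equal groups, power = Φ(d·√(n/2) − z_{α/2}).
d·√(n/2) = 0.23 × √(154/2) = 0.23 × 8.775 = 2.018.
z_β = 2.018 − 1.960 = 0.058.
Power = Φ(0.058) = 0.523.

power ≈ 0.52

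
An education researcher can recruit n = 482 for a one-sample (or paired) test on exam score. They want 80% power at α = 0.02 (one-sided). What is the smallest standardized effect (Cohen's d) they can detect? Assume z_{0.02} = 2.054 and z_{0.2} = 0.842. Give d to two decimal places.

d_min ≈ 0.13

For a single sample (or paired design) of n = 482: d_min = (z_{α} + z_β)/√n.
z-sum = 2.054 + 0.842 = 2.896.
d_min = 2.896 / √482 = 2.896 / 21.954 = 0.132.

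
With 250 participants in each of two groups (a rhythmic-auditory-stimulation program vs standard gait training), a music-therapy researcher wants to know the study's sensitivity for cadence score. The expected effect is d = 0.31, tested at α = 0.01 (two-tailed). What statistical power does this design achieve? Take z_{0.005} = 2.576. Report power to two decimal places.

For two equal groups, power = Φ(d·√(n/2) − z_{α/2}).
d·√(n/2) = 0.31 × √(250/2) = 0.31 × 11.180 = 3.466.
z_β = 3.466 − 2.576 = 0.890.
Power = Φ(0.890) = 0.813.

power ≈ 0.81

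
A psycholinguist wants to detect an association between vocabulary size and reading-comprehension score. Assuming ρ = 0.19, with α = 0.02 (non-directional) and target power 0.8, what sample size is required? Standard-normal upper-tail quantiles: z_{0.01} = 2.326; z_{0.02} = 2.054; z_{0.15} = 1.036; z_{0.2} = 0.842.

Fisher's z: C = ½·ln((1+r)/(1−r)) = ½·ln(1.4691) = 0.1923.
n = ((z_{α/2} + z_β)/C)² + 3.
(2.326 + 0.842) / 0.1923 = 3.168 / 0.1923 = 16.474.
n = 16.474² + 3 = 271.40 + 3 = 274.4.
Round up.

n = 275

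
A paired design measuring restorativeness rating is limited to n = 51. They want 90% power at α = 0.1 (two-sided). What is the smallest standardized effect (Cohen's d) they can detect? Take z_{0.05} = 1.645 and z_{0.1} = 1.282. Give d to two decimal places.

d_min ≈ 0.41

For a single sample (or paired design) of n = 51: d_min = (z_{α/2} + z_β)/√n.
z-sum = 1.645 + 1.282 = 2.927.
d_min = 2.927 / √51 = 2.927 / 7.141 = 0.410.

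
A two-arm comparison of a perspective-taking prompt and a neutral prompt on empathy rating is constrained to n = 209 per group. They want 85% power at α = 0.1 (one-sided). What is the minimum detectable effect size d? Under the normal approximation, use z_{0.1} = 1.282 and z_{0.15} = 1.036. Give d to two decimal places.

For two independent groups of n = 209 each: d_min = (z_{α} + z_β)·√(2/n).
z-sum = 1.282 + 1.036 = 2.318.
d_min = 2.318 × √(2/209) = 2.318 × 0.0978 = 0.227.

d_min ≈ 0.23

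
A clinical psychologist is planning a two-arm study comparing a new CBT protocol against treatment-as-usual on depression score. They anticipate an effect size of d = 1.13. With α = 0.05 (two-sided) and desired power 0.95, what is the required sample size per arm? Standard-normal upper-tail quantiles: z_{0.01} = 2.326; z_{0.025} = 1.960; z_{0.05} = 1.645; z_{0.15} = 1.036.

For two independent groups with equal n: n = 2·((z_{α/2} + z_β) / d)².
z_{α/2} + z_β = 1.960 + 1.645 = 3.605.
n = 2 × (3.605 / 1.13)² = 2 × 3.190² = 2 × 10.18 = 20.4.
Round up to the next whole participant.

n = 21 per group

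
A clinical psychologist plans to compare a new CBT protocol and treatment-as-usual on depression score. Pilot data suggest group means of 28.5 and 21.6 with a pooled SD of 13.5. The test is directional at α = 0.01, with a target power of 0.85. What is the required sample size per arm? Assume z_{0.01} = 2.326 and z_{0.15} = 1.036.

n = 87 per group

Cohen's d = |M₁ − M₂| / SD_pooled = |28.5 − 21.6| / 13.5 = 6.9 / 13.5 = 0.511.
For two independent groups with equal n: n = 2·((z_{α} + z_β) / d)².
z_{α} + z_β = 2.326 + 1.036 = 3.362.
n = 2 × (3.362 / 0.511)² = 2 × 6.579² = 2 × 43.29 = 86.6.
Round up to the next whole participant.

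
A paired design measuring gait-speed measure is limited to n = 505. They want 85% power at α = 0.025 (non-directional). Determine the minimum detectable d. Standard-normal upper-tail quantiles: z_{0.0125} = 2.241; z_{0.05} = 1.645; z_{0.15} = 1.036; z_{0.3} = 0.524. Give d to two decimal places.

For a single sample (or paired design) of n = 505: d_min = (z_{α/2} + z_β)/√n.
z-sum = 2.241 + 1.036 = 3.277.
d_min = 3.277 / √505 = 3.277 / 22.472 = 0.146.

d_min ≈ 0.15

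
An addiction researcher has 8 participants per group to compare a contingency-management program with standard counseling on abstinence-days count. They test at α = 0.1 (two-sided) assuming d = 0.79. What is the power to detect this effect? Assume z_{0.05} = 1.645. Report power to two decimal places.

power ≈ 0.47

For two equal groups, power = Φ(d·√(n/2) − z_{α/2}).
d·√(n/2) = 0.79 × √(8/2) = 0.79 × 2.000 = 1.580.
z_β = 1.580 − 1.645 = -0.065.
Power = Φ(-0.065) = 0.474.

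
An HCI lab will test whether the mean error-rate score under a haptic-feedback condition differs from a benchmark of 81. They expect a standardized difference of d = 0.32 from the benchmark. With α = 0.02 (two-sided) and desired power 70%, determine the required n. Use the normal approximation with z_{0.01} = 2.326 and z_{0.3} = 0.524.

n = 80

For a one-sample test: n = ((z_{α/2} + z_β) / d)².
z_{α/2} + z_β = 2.326 + 0.524 = 2.850.
n = (2.850 / 0.32)² = 8.906² = 79.32.
Round up.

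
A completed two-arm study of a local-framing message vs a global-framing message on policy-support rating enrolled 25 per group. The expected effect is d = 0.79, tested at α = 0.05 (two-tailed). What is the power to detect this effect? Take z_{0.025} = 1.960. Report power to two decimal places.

For two equal groups, power = Φ(d·√(n/2) − z_{α/2}).
d·√(n/2) = 0.79 × √(25/2) = 0.79 × 3.536 = 2.793.
z_β = 2.793 − 1.960 = 0.833.
Power = Φ(0.833) = 0.798.

power ≈ 0.80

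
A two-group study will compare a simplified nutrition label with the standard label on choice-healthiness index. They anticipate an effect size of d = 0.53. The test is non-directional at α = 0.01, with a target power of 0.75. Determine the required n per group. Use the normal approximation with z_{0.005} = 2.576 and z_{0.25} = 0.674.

For two independent groups with equal n: n = 2·((z_{α/2} + z_β) / d)².
z_{α/2} + z_β = 2.576 + 0.674 = 3.250.
n = 2 × (3.250 / 0.53)² = 2 × 6.132² = 2 × 37.60 = 75.2.
Round up to the next whole participant.

n = 76 per group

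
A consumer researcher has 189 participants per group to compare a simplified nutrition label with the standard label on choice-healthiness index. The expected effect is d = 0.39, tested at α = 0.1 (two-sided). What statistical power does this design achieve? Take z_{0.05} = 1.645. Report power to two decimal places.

power ≈ 0.98

For two equal groups, power = Φ(d·√(n/2) − z_{α/2}).
d·√(n/2) = 0.39 × √(189/2) = 0.39 × 9.721 = 3.791.
z_β = 3.791 − 1.645 = 2.146.
Power = Φ(2.146) = 0.984.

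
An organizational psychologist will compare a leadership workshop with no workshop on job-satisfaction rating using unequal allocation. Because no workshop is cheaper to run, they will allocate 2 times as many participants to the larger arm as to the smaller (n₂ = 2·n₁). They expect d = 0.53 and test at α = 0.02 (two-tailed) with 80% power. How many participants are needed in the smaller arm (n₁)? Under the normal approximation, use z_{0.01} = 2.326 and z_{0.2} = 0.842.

n₁ = 54

With allocation ratio k = n₂/n₁ = 2, Var(x̄₁−x̄₂) = σ²(1/n₁ + 1/(k·n₁)) = σ²·(k+1)/(k·n₁).
So n₁ = (1 + 1/k)·((z_{α/2} + z_β)/d)² = 1.500 × (3.168/0.53)².
n₁ = 1.500 × 35.73 = 53.6.
Round up: n₁ = 54, giving n₂ = 2 × 54 = 108.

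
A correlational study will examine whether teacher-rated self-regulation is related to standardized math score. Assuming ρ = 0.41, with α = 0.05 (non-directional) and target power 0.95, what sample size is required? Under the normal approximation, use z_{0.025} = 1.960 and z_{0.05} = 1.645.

n = 72

Fisher's z: C = ½·ln((1+r)/(1−r)) = ½·ln(2.3898) = 0.4356.
n = ((z_{α/2} + z_β)/C)² + 3.
(1.960 + 1.645) / 0.4356 = 3.605 / 0.4356 = 8.276.
n = 8.276² + 3 = 68.49 + 3 = 71.5.
Round up.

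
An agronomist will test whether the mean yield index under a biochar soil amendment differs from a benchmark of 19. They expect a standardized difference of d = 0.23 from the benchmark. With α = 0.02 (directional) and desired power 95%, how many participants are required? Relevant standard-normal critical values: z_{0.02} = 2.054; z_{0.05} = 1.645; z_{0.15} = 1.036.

For a one-sample test: n = ((z_{α} + z_β) / d)².
z_{α} + z_β = 2.054 + 1.645 = 3.699.
n = (3.699 / 0.23)² = 16.083² = 258.65.
Round up.

n = 259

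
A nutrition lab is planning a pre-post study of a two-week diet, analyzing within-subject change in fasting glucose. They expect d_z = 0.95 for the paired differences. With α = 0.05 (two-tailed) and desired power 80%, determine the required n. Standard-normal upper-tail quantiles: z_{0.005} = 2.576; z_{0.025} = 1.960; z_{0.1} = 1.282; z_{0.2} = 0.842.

For a paired (one-sample on differences) test: n = ((z_{α/2} + z_β) / d)².
z_{α/2} + z_β = 1.960 + 0.842 = 2.802.
n = (2.802 / 0.95)² = 2.949² = 8.70.
Round up.

n = 9 pairs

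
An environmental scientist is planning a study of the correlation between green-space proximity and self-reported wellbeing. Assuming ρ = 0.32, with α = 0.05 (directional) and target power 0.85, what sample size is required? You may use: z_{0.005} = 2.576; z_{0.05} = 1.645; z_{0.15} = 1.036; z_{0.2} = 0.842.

Fisher's z: C = ½·ln((1+r)/(1−r)) = ½·ln(1.9412) = 0.3316.
n = ((z_{α} + z_β)/C)² + 3.
(1.645 + 1.036) / 0.3316 = 2.681 / 0.3316 = 8.085.
n = 8.085² + 3 = 65.37 + 3 = 68.4.
Round up.

n = 69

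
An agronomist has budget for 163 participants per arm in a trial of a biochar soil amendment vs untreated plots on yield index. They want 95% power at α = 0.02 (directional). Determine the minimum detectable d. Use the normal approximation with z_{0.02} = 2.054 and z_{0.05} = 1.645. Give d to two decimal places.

d_min ≈ 0.41

For two independent groups of n = 163 each: d_min = (z_{α} + z_β)·√(2/n).
z-sum = 2.054 + 1.645 = 3.699.
d_min = 3.699 × √(2/163) = 3.699 × 0.1108 = 0.410.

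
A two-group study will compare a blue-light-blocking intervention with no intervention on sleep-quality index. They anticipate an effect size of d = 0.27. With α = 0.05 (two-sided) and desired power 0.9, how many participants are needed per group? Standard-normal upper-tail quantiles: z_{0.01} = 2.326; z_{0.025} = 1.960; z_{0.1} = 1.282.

n = 289 per group

For two independent groups with equal n: n = 2·((z_{α/2} + z_β) / d)².
z_{α/2} + z_β = 1.960 + 1.282 = 3.242.
n = 2 × (3.242 / 0.27)² = 2 × 12.007² = 2 × 144.18 = 288.4.
Round up to the next whole participant.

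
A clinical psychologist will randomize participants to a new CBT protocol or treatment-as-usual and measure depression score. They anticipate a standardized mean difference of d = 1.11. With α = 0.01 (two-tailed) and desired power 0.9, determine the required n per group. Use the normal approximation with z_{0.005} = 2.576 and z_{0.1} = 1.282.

n = 25 per group

For two independent groups with equal n: n = 2·((z_{α/2} + z_β) / d)².
z_{α/2} + z_β = 2.576 + 1.282 = 3.858.
n = 2 × (3.858 / 1.11)² = 2 × 3.476² = 2 × 12.08 = 24.2.
Round up to the next whole participant.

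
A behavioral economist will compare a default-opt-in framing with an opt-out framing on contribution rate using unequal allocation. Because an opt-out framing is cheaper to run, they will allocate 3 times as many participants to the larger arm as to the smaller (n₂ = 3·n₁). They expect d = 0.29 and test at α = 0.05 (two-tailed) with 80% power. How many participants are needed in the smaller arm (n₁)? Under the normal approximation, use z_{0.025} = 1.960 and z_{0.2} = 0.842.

With allocation ratio k = n₂/n₁ = 3, Var(x̄₁−x̄₂) = σ²(1/n₁ + 1/(k·n₁)) = σ²·(k+1)/(k·n₁).
So n₁ = (1 + 1/k)·((z_{α/2} + z_β)/d)² = 1.333 × (2.802/0.29)².
n₁ = 1.333 × 93.36 = 124.5.
Round up: n₁ = 125, giving n₂ = 3 × 125 = 375.

n₁ = 125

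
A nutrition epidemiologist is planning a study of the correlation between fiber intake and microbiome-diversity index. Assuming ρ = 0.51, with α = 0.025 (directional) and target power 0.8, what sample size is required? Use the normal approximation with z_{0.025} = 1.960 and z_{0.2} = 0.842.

n = 28

Fisher's z: C = ½·ln((1+r)/(1−r)) = ½·ln(3.0816) = 0.5627.
n = ((z_{α} + z_β)/C)² + 3.
(1.960 + 0.842) / 0.5627 = 2.802 / 0.5627 = 4.980.
n = 4.980² + 3 = 24.80 + 3 = 27.8.
Round up.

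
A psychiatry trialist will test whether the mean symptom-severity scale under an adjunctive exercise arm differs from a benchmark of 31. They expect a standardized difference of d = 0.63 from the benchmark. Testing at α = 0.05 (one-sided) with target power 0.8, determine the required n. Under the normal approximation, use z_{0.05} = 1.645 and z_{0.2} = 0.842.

n = 16

For a one-sample test: n = ((z_{α} + z_β) / d)².
z_{α} + z_β = 1.645 + 0.842 = 2.487.
n = (2.487 / 0.63)² = 3.948² = 15.58.
Round up.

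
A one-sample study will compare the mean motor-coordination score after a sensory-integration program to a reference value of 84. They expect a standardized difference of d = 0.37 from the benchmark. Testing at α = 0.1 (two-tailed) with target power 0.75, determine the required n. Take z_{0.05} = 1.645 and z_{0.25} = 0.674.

n = 40

For a one-sample test: n = ((z_{α/2} + z_β) / d)².
z_{α/2} + z_β = 1.645 + 0.674 = 2.319.
n = (2.319 / 0.37)² = 6.268² = 39.28.
Round up.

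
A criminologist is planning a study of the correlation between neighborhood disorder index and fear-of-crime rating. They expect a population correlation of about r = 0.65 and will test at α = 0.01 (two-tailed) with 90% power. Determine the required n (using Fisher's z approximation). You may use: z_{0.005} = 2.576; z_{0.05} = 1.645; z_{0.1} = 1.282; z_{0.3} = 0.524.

Fisher's z: C = ½·ln((1+r)/(1−r)) = ½·ln(4.7143) = 0.7753.
n = ((z_{α/2} + z_β)/C)² + 3.
(2.576 + 1.282) / 0.7753 = 3.858 / 0.7753 = 4.976.
n = 4.976² + 3 = 24.76 + 3 = 27.8.
Round up.

n = 28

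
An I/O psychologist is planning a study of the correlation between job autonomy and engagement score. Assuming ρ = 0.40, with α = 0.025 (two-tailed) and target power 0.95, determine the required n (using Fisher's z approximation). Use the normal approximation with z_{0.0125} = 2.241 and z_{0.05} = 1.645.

Fisher's z: C = ½·ln((1+r)/(1−r)) = ½·ln(2.3333) = 0.4236.
n = ((z_{α/2} + z_β)/C)² + 3.
(2.241 + 1.645) / 0.4236 = 3.886 / 0.4236 = 9.174.
n = 9.174² + 3 = 84.16 + 3 = 87.2.
Round up.

n = 88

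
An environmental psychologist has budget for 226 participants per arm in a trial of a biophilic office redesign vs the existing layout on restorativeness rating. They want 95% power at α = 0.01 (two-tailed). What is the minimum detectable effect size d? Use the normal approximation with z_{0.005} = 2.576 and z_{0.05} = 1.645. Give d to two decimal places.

For two independent groups of n = 226 each: d_min = (z_{α/2} + z_β)·√(2/n).
z-sum = 2.576 + 1.645 = 4.221.
d_min = 4.221 × √(2/226) = 4.221 × 0.0941 = 0.397.

d_min ≈ 0.40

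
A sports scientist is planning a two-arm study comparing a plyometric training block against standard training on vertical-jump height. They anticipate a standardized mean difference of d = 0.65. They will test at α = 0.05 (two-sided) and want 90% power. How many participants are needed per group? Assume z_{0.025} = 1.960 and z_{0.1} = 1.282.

n = 50 per group

For two independent groups with equal n: n = 2·((z_{α/2} + z_β) / d)².
z_{α/2} + z_β = 1.960 + 1.282 = 3.242.
n = 2 × (3.242 / 0.65)² = 2 × 4.988² = 2 × 24.88 = 49.8.
Round up to the next whole participant.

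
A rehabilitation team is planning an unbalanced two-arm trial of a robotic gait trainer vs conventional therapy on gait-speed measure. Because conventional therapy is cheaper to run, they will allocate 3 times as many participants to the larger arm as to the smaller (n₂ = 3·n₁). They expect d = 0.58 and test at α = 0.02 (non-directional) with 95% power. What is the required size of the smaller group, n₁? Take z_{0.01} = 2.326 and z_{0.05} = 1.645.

With allocation ratio k = n₂/n₁ = 3, Var(x̄₁−x̄₂) = σ²(1/n₁ + 1/(k·n₁)) = σ²·(k+1)/(k·n₁).
So n₁ = (1 + 1/k)·((z_{α/2} + z_β)/d)² = 1.333 × (3.971/0.58)².
n₁ = 1.333 × 46.88 = 62.5.
Round up: n₁ = 63, giving n₂ = 3 × 63 = 189.

n₁ = 63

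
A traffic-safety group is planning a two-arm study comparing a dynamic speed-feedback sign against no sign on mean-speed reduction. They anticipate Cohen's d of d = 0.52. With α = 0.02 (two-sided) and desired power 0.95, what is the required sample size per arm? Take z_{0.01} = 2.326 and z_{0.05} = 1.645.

For two independent groups with equal n: n = 2·((z_{α/2} + z_β) / d)².
z_{α/2} + z_β = 2.326 + 1.645 = 3.971.
n = 2 × (3.971 / 0.52)² = 2 × 7.637² = 2 × 58.32 = 116.6.
Round up to the next whole participant.

n = 117 per group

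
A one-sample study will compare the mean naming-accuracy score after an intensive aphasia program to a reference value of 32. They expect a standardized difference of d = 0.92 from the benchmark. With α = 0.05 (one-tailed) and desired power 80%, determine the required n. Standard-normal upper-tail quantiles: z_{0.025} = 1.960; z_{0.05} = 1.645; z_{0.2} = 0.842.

For a one-sample test: n = ((z_{α} + z_β) / d)².
z_{α} + z_β = 1.645 + 0.842 = 2.487.
n = (2.487 / 0.92)² = 2.703² = 7.31.
Round up.

n = 8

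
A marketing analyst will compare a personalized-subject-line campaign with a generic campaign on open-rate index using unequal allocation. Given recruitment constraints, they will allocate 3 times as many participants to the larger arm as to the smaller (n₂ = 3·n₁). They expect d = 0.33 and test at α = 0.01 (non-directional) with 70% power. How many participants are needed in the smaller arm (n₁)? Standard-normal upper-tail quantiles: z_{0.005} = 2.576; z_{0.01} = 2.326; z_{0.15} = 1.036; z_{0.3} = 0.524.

n₁ = 118

With allocation ratio k = n₂/n₁ = 3, Var(x̄₁−x̄₂) = σ²(1/n₁ + 1/(k·n₁)) = σ²·(k+1)/(k·n₁).
So n₁ = (1 + 1/k)·((z_{α/2} + z_β)/d)² = 1.333 × (3.100/0.33)².
n₁ = 1.333 × 88.25 = 117.7.
Round up: n₁ = 118, giving n₂ = 3 × 118 = 354.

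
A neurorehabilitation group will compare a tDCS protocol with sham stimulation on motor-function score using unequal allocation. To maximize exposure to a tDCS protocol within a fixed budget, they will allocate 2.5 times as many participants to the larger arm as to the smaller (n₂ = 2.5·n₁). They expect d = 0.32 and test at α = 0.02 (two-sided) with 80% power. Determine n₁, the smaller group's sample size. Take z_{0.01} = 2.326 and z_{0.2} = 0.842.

n₁ = 138

With allocation ratio k = n₂/n₁ = 2.5, Var(x̄₁−x̄₂) = σ²(1/n₁ + 1/(k·n₁)) = σ²·(k+1)/(k·n₁).
So n₁ = (1 + 1/k)·((z_{α/2} + z_β)/d)² = 1.400 × (3.168/0.32)².
n₁ = 1.400 × 98.01 = 137.2.
Round up: n₁ = 138, giving n₂ = 2.5 × 138 = 345.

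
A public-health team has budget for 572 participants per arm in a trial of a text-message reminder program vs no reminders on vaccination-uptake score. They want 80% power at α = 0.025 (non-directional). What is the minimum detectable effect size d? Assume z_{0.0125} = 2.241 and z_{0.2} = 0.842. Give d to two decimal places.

d_min ≈ 0.18

For two independent groups of n = 572 each: d_min = (z_{α/2} + z_β)·√(2/n).
z-sum = 2.241 + 0.842 = 3.083.
d_min = 3.083 × √(2/572) = 3.083 × 0.0591 = 0.182.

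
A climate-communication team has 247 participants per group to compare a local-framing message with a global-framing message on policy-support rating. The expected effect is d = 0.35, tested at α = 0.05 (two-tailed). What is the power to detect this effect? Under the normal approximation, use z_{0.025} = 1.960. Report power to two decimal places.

For two equal groups, power = Φ(d·√(n/2) − z_{α/2}).
d·√(n/2) = 0.35 × √(247/2) = 0.35 × 11.113 = 3.890.
z_β = 3.890 − 1.960 = 1.930.
Power = Φ(1.930) = 0.973.

power ≈ 0.97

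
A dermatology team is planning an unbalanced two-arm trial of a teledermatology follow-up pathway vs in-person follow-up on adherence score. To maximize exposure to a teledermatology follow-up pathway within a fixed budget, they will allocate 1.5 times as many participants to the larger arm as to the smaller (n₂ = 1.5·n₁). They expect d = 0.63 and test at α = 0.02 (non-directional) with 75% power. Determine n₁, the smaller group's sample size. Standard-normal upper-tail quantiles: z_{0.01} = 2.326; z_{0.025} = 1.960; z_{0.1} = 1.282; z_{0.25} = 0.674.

n₁ = 38

With allocation ratio k = n₂/n₁ = 1.5, Var(x̄₁−x̄₂) = σ²(1/n₁ + 1/(k·n₁)) = σ²·(k+1)/(k·n₁).
So n₁ = (1 + 1/k)·((z_{α/2} + z_β)/d)² = 1.667 × (3.000/0.63)².
n₁ = 1.667 × 22.68 = 37.8.
Round up: n₁ = 38, giving n₂ = 1.5 × 38 = 57.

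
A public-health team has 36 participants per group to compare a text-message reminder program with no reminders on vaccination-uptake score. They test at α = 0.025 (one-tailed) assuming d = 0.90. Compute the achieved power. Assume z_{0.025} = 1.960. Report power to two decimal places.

For two equal groups, power = Φ(d·√(n/2) − z_{α}).
d·√(n/2) = 0.90 × √(36/2) = 0.90 × 4.243 = 3.818.
z_β = 3.818 − 1.960 = 1.858.
Power = Φ(1.858) = 0.968.

power ≈ 0.97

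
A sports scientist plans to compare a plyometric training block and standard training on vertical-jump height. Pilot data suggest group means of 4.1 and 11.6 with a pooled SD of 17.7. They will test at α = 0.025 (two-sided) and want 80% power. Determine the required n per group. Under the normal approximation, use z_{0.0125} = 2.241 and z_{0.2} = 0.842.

Cohen's d = |M₁ − M₂| / SD_pooled = |4.1 − 11.6| / 17.7 = 7.5 / 17.7 = 0.424.
For two independent groups with equal n: n = 2·((z_{α/2} + z_β) / d)².
z_{α/2} + z_β = 2.241 + 0.842 = 3.083.
n = 2 × (3.083 / 0.424)² = 2 × 7.271² = 2 × 52.87 = 105.7.
Round up to the next whole participant.

n = 106 per group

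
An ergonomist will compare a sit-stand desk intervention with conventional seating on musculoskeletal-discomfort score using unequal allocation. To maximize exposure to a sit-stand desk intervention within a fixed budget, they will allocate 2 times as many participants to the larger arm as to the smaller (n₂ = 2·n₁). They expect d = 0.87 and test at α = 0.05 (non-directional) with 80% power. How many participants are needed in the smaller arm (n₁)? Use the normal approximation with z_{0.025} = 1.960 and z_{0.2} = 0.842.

n₁ = 16

With allocation ratio k = n₂/n₁ = 2, Var(x̄₁−x̄₂) = σ²(1/n₁ + 1/(k·n₁)) = σ²·(k+1)/(k·n₁).
So n₁ = (1 + 1/k)·((z_{α/2} + z_β)/d)² = 1.500 × (2.802/0.87)².
n₁ = 1.500 × 10.37 = 15.6.
Round up: n₁ = 16, giving n₂ = 2 × 16 = 32.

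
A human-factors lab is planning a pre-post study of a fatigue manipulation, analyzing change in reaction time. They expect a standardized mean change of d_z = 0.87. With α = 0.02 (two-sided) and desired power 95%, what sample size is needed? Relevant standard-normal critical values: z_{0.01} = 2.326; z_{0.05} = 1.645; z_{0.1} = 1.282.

n = 21 pairs

For a paired (one-sample on differences) test: n = ((z_{α/2} + z_β) / d)².
z_{α/2} + z_β = 2.326 + 1.645 = 3.971.
n = (3.971 / 0.87)² = 4.564² = 20.83.
Round up.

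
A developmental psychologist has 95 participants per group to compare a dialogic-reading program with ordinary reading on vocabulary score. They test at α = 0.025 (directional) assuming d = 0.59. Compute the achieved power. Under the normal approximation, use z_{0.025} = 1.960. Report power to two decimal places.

power ≈ 0.98

For two equal groups, power = Φ(d·√(n/2) − z_{α}).
d·√(n/2) = 0.59 × √(95/2) = 0.59 × 6.892 = 4.066.
z_β = 4.066 − 1.960 = 2.106.
Power = Φ(2.106) = 0.982.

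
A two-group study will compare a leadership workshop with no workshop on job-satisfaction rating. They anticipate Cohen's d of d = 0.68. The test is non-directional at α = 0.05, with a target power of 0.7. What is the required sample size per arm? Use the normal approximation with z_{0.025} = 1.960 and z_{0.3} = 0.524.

For two independent groups with equal n: n = 2·((z_{α/2} + z_β) / d)².
z_{α/2} + z_β = 1.960 + 0.524 = 2.484.
n = 2 × (2.484 / 0.68)² = 2 × 3.653² = 2 × 13.34 = 26.7.
Round up to the next whole participant.

n = 27 per group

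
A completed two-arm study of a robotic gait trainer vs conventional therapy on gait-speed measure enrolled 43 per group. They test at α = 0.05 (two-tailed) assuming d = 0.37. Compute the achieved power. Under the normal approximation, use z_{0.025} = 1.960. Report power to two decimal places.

power ≈ 0.40

For two equal groups, power = Φ(d·√(n/2) − z_{α/2}).
d·√(n/2) = 0.37 × √(43/2) = 0.37 × 4.637 = 1.716.
z_β = 1.716 − 1.960 = -0.244.
Power = Φ(-0.244) = 0.403.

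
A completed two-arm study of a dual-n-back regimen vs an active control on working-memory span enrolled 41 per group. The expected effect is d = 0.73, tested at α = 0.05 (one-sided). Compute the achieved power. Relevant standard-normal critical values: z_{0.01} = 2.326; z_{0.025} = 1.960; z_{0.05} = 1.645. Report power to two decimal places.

For two equal groups, power = Φ(d·√(n/2) − z_{α}).
d·√(n/2) = 0.73 × √(41/2) = 0.73 × 4.528 = 3.305.
z_β = 3.305 − 1.645 = 1.660.
Power = Φ(1.660) = 0.952.

power ≈ 0.95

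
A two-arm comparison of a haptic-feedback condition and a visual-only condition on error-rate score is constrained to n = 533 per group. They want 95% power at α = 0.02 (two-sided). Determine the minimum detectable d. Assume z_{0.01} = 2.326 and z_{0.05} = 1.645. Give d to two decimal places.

d_min ≈ 0.24

For two independent groups of n = 533 each: d_min = (z_{α/2} + z_β)·√(2/n).
z-sum = 2.326 + 1.645 = 3.971.
d_min = 3.971 × √(2/533) = 3.971 × 0.0613 = 0.243.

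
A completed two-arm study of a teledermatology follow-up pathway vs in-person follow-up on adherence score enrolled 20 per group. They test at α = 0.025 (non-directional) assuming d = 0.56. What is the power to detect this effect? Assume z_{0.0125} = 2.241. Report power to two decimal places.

power ≈ 0.32

For two equal groups, power = Φ(d·√(n/2) − z_{α/2}).
d·√(n/2) = 0.56 × √(20/2) = 0.56 × 3.162 = 1.771.
z_β = 1.771 − 2.241 = -0.470.
Power = Φ(-0.470) = 0.319.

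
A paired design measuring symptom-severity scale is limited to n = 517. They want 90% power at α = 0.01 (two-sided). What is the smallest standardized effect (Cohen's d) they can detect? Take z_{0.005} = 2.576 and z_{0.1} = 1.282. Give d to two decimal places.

For a single sample (or paired design) of n = 517: d_min = (z_{α/2} + z_β)/√n.
z-sum = 2.576 + 1.282 = 3.858.
d_min = 3.858 / √517 = 3.858 / 22.738 = 0.170.

d_min ≈ 0.17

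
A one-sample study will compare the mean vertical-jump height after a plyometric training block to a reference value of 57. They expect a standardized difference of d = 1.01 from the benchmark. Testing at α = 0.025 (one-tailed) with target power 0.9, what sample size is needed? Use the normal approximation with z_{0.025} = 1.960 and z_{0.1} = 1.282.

n = 11

For a one-sample test: n = ((z_{α} + z_β) / d)².
z_{α} + z_β = 1.960 + 1.282 = 3.242.
n = (3.242 / 1.01)² = 3.210² = 10.30.
Round up.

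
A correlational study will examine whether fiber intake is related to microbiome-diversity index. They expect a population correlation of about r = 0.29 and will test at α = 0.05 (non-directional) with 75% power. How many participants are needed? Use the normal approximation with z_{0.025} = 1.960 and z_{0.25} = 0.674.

Fisher's z: C = ½·ln((1+r)/(1−r)) = ½·ln(1.8169) = 0.2986.
n = ((z_{α/2} + z_β)/C)² + 3.
(1.960 + 0.674) / 0.2986 = 2.634 / 0.2986 = 8.821.
n = 8.821² + 3 = 77.81 + 3 = 80.8.
Round up.

n = 81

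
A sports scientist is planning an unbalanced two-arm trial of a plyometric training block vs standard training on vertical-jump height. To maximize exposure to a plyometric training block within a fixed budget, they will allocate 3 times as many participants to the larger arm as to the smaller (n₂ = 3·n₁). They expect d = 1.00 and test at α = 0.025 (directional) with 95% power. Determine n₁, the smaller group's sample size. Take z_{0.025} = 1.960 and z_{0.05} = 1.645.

n₁ = 18

With allocation ratio k = n₂/n₁ = 3, Var(x̄₁−x̄₂) = σ²(1/n₁ + 1/(k·n₁)) = σ²·(k+1)/(k·n₁).
So n₁ = (1 + 1/k)·((z_{α} + z_β)/d)² = 1.333 × (3.605/1.00)².
n₁ = 1.333 × 13.00 = 17.3.
Round up: n₁ = 18, giving n₂ = 3 × 18 = 54.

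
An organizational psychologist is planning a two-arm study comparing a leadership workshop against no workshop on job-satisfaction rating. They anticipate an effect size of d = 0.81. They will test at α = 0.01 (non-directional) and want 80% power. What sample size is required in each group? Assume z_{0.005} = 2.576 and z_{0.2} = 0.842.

n = 36 per group

For two independent groups with equal n: n = 2·((z_{α/2} + z_β) / d)².
z_{α/2} + z_β = 2.576 + 0.842 = 3.418.
n = 2 × (3.418 / 0.81)² = 2 × 4.220² = 2 × 17.81 = 35.6.
Round up to the next whole participant.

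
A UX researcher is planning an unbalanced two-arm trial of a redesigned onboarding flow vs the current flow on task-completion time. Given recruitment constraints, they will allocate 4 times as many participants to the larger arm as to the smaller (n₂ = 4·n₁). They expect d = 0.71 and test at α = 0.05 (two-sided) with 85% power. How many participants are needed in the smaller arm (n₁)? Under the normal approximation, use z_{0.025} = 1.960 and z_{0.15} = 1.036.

With allocation ratio k = n₂/n₁ = 4, Var(x̄₁−x̄₂) = σ²(1/n₁ + 1/(k·n₁)) = σ²·(k+1)/(k·n₁).
So n₁ = (1 + 1/k)·((z_{α/2} + z_β)/d)² = 1.250 × (2.996/0.71)².
n₁ = 1.250 × 17.81 = 22.3.
Round up: n₁ = 23, giving n₂ = 4 × 23 = 92.

n₁ = 23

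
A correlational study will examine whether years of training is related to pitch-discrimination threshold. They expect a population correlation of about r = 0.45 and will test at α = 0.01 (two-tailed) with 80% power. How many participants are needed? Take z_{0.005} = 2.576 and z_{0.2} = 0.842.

n = 53

Fisher's z: C = ½·ln((1+r)/(1−r)) = ½·ln(2.6364) = 0.4847.
n = ((z_{α/2} + z_β)/C)² + 3.
(2.576 + 0.842) / 0.4847 = 3.418 / 0.4847 = 7.052.
n = 7.052² + 3 = 49.73 + 3 = 52.7.
Round up.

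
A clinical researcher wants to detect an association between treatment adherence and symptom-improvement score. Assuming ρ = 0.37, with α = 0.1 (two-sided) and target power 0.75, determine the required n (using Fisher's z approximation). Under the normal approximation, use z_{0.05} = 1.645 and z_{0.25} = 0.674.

Fisher's z: C = ½·ln((1+r)/(1−r)) = ½·ln(2.1746) = 0.3884.
n = ((z_{α/2} + z_β)/C)² + 3.
(1.645 + 0.674) / 0.3884 = 2.319 / 0.3884 = 5.971.
n = 5.971² + 3 = 35.65 + 3 = 38.6.
Round up.

n = 39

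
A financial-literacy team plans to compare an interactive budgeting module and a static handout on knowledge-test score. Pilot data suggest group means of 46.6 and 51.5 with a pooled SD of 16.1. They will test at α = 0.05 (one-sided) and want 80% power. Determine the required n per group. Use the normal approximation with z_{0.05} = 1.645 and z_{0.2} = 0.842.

n = 134 per group

Cohen's d = |M₁ − M₂| / SD_pooled = |46.6 − 51.5| / 16.1 = 4.9 / 16.1 = 0.304.
For two independent groups with equal n: n = 2·((z_{α} + z_β) / d)².
z_{α} + z_β = 1.645 + 0.842 = 2.487.
n = 2 × (2.487 / 0.304)² = 2 × 8.181² = 2 × 66.93 = 133.9.
Round up to the next whole participant.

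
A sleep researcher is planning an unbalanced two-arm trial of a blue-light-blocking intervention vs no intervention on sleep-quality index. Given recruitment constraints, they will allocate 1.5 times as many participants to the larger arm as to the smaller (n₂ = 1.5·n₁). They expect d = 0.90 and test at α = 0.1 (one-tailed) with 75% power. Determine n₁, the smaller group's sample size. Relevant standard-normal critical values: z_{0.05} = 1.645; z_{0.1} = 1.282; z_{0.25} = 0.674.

n₁ = 8

With allocation ratio k = n₂/n₁ = 1.5, Var(x̄₁−x̄₂) = σ²(1/n₁ + 1/(k·n₁)) = σ²·(k+1)/(k·n₁).
So n₁ = (1 + 1/k)·((z_{α} + z_β)/d)² = 1.667 × (1.956/0.90)².
n₁ = 1.667 × 4.72 = 7.9.
Round up: n₁ = 8, giving n₂ = 1.5 × 8 = 12.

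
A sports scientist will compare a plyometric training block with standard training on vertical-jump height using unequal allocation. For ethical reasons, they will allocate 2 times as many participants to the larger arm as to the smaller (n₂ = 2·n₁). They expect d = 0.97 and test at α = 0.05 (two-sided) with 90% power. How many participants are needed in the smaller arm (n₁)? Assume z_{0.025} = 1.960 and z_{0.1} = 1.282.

With allocation ratio k = n₂/n₁ = 2, Var(x̄₁−x̄₂) = σ²(1/n₁ + 1/(k·n₁)) = σ²·(k+1)/(k·n₁).
So n₁ = (1 + 1/k)·((z_{α/2} + z_β)/d)² = 1.500 × (3.242/0.97)².
n₁ = 1.500 × 11.17 = 16.8.
Round up: n₁ = 17, giving n₂ = 2 × 17 = 34.

n₁ = 17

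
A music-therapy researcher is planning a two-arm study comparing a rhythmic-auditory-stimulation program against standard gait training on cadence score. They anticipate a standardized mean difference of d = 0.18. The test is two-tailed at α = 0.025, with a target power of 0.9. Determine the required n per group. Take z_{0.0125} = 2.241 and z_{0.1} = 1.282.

n = 767 per group

For two independent groups with equal n: n = 2·((z_{α/2} + z_β) / d)².
z_{α/2} + z_β = 2.241 + 1.282 = 3.523.
n = 2 × (3.523 / 0.18)² = 2 × 19.572² = 2 × 383.07 = 766.1.
Round up to the next whole participant.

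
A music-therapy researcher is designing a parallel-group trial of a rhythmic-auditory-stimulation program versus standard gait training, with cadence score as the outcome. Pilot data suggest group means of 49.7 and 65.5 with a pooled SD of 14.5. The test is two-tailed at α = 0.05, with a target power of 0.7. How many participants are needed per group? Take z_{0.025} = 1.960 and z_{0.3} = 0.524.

Cohen's d = |M₁ − M₂| / SD_pooled = |49.7 − 65.5| / 14.5 = 15.8 / 14.5 = 1.090.
For two independent groups with equal n: n = 2·((z_{α/2} + z_β) / d)².
z_{α/2} + z_β = 1.960 + 0.524 = 2.484.
n = 2 × (2.484 / 1.090)² = 2 × 2.279² = 2 × 5.19 = 10.4.
Round up to the next whole participant.

n = 11 per group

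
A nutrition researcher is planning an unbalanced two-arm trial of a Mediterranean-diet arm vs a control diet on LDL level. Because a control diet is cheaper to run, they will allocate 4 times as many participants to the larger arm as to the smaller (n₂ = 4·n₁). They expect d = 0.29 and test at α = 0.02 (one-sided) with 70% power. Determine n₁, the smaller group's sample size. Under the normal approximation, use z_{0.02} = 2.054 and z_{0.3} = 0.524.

n₁ = 99

With allocation ratio k = n₂/n₁ = 4, Var(x̄₁−x̄₂) = σ²(1/n₁ + 1/(k·n₁)) = σ²·(k+1)/(k·n₁).
So n₁ = (1 + 1/k)·((z_{α} + z_β)/d)² = 1.250 × (2.578/0.29)².
n₁ = 1.250 × 79.03 = 98.8.
Round up: n₁ = 99, giving n₂ = 4 × 99 = 396.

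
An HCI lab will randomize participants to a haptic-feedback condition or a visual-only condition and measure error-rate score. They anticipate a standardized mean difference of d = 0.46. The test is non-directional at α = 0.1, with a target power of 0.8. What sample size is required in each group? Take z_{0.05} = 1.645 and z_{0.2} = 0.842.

For two independent groups with equal n: n = 2·((z_{α/2} + z_β) / d)².
z_{α/2} + z_β = 1.645 + 0.842 = 2.487.
n = 2 × (2.487 / 0.46)² = 2 × 5.407² = 2 × 29.23 = 58.5.
Round up to the next whole participant.

n = 59 per group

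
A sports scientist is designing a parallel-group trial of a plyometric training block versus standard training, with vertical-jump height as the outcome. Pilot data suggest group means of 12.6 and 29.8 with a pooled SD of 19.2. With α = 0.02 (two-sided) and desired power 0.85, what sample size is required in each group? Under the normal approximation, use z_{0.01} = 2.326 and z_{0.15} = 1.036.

n = 29 per group

Cohen's d = |M₁ − M₂| / SD_pooled = |12.6 − 29.8| / 19.2 = 17.2 / 19.2 = 0.896.
For two independent groups with equal n: n = 2·((z_{α/2} + z_β) / d)².
z_{α/2} + z_β = 2.326 + 1.036 = 3.362.
n = 2 × (3.362 / 0.896)² = 2 × 3.752² = 2 × 14.08 = 28.2.
Round up to the next whole participant.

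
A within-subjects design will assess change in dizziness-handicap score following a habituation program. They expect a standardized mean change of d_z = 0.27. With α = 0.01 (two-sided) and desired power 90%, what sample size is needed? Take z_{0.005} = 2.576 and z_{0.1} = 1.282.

For a paired (one-sample on differences) test: n = ((z_{α/2} + z_β) / d)².
z_{α/2} + z_β = 2.576 + 1.282 = 3.858.
n = (3.858 / 0.27)² = 14.289² = 204.17.
Round up.

n = 205 pairs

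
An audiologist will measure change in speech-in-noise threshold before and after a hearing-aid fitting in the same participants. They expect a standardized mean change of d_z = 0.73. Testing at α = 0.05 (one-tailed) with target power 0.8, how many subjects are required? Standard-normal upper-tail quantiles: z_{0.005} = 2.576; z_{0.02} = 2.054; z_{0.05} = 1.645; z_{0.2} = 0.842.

For a paired (one-sample on differences) test: n = ((z_{α} + z_β) / d)².
z_{α} + z_β = 1.645 + 0.842 = 2.487.
n = (2.487 / 0.73)² = 3.407² = 11.61.
Round up.

n = 12 pairs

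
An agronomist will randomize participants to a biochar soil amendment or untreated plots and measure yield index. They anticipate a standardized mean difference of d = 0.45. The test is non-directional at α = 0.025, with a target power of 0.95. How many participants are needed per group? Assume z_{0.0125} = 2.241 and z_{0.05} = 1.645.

For two independent groups with equal n: n = 2·((z_{α/2} + z_β) / d)².
z_{α/2} + z_β = 2.241 + 1.645 = 3.886.
n = 2 × (3.886 / 0.45)² = 2 × 8.636² = 2 × 74.57 = 149.1.
Round up to the next whole participant.

n = 150 per group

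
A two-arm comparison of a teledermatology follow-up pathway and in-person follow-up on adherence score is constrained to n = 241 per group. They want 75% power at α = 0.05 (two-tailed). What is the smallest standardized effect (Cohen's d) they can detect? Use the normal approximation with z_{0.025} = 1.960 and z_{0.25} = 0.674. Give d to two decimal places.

For two independent groups of n = 241 each: d_min = (z_{α/2} + z_β)·√(2/n).
z-sum = 1.960 + 0.674 = 2.634.
d_min = 2.634 × √(2/241) = 2.634 × 0.0911 = 0.240.

d_min ≈ 0.24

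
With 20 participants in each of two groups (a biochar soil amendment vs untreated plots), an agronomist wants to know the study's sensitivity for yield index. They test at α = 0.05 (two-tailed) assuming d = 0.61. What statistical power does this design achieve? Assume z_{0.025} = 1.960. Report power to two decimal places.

For two equal groups, power = Φ(d·√(n/2) − z_{α/2}).
d·√(n/2) = 0.61 × √(20/2) = 0.61 × 3.162 = 1.929.
z_β = 1.929 − 1.960 = -0.031.
Power = Φ(-0.031) = 0.488.

power ≈ 0.49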